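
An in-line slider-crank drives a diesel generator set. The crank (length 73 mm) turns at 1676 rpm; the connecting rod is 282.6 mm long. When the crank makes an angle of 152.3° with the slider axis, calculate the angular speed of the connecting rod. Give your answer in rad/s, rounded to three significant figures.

ω = 175.5 rad/s (converted from 1676 rpm).
The rod makes angle φ with the slider axis where L sinφ = r sinθ; differentiating, L cosφ·φ̇ = r ω cosθ.
L cosφ = √(L² − r² sin²θ) = 0.28056 m.
|ω_rod| = r ω |cosθ| / √(L² − r² sin²θ) = 0.073·175.5·0.88539/0.28056 = 40.434 rad/s.

40.4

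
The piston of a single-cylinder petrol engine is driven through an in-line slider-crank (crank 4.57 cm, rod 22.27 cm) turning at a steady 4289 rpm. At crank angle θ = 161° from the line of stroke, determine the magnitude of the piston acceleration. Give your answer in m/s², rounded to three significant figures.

7220

ω = 2π·4289/60 = 449.1 rad/s
x(θ) = r cosθ + √(L² − r² sin²θ); with ω constant, a = ω²·d²x/dθ².
d²x/dθ² = −r cosθ − r²(cos2θ)/√u − r⁴ sin²2θ/(4u^{3/2}),  u = L² − r² sin²θ = 0.0493739 m².
Substituting r = 0.0457 m, L = 0.2227 m, θ = 161°: d²x/dθ² = +0.035766 m.
a = ω²·d²x/dθ² = (449.1)²·(+0.035766) = +7215.1 m/s²;  |a| = 7215.1 m/s².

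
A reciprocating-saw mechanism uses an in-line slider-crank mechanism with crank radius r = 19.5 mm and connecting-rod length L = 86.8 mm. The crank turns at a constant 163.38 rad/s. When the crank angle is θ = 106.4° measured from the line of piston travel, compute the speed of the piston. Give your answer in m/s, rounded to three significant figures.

2.86

ω = 163.4 rad/s
For an in-line slider-crank, x = r cosθ + √(L² − r² sin²θ), so v = −rω sinθ·[1 + r cosθ/√(L² − r² sin²θ)].
With r = 0.0195 m, L = 0.0868 m, θ = 106.4°: √(L² − r² sin²θ) = 0.08476 m.
v = −0.0195·163.4·0.95931·[1 + 0.0195·-0.28234/0.08476] = -2.8578 m/s.
|v| = 2.8578 m/s.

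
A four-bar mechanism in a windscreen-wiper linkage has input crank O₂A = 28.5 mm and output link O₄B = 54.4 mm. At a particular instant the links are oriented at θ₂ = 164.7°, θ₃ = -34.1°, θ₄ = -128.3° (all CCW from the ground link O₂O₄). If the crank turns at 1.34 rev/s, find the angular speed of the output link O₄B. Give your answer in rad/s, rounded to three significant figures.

ω₂ = 8.419 rad/s (from 1.34 rev/s).
Differentiating the loop-closure r₂e^{iθ₂}+r₃e^{iθ₃}=r₁+r₄e^{iθ₄} gives r₂ω₂e^{iθ₂}+r₃ω₃e^{iθ₃}=r₄ω₄e^{iθ₄}.
Eliminating the other unknown: ω₄ = r₂ω₂ sin(θ₂−θ₃) / [r₄ sin(θ₄−θ₃)].
Numerator sine = -0.32227; denominator sine = -0.99731.
Result = 0.0285·8.419·(-0.32227) / (0.0544·(-0.99731)) = +1.4253 rad/s; magnitude 1.4253 rad/s.

1.43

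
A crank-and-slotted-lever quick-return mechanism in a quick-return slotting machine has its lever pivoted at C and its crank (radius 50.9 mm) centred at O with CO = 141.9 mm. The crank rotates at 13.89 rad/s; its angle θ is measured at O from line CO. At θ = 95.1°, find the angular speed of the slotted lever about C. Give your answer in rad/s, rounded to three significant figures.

ω = 13.89 rad/s
Crank pin A relative to C: A = (d + r cosθ, r sinθ); lever angle φ = atan2(r sinθ, d + r cosθ).
Differentiating tanφ: φ̇ = rω(d cosθ + r)/(d² + r² + 2dr cosθ).
d² + r² + 2dr cosθ = |CA|² = 0.0214423 m²;  d cosθ + r = +0.038286 m.
|ω_lever| = |0.0509·13.89·+0.038286| / 0.0214423 = 1.2624 rad/s.

1.26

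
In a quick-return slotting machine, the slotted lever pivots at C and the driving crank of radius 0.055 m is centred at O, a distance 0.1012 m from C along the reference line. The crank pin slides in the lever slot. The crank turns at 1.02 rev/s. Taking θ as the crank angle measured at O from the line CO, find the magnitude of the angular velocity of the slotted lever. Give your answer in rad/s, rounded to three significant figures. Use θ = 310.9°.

2.08

ω = 6.409 rad/s (from 1.02 rev/s).
Crank pin A relative to C: A = (d + r cosθ, r sinθ); lever angle φ = atan2(r sinθ, d + r cosθ).
Differentiating tanφ: φ̇ = rω(d cosθ + r)/(d² + r² + 2dr cosθ).
d² + r² + 2dr cosθ = |CA|² = 0.020555 m²;  d cosθ + r = +0.12126 m.
|ω_lever| = |0.055·6.409·+0.12126| / 0.020555 = 2.0794 rad/s.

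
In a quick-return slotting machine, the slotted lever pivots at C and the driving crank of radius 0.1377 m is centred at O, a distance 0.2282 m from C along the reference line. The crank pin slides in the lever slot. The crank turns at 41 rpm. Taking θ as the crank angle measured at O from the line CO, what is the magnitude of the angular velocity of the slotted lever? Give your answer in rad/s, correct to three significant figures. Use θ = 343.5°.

1.61

ω = 4.294 rad/s (from 41 rpm).
Crank pin A relative to C: A = (d + r cosθ, r sinθ); lever angle φ = atan2(r sinθ, d + r cosθ).
Differentiating tanφ: φ̇ = rω(d cosθ + r)/(d² + r² + 2dr cosθ).
d² + r² + 2dr cosθ = |CA|² = 0.131295 m²;  d cosθ + r = +0.3565 m.
|ω_lever| = |0.1377·4.294·+0.3565| / 0.131295 = 1.6053 rad/s.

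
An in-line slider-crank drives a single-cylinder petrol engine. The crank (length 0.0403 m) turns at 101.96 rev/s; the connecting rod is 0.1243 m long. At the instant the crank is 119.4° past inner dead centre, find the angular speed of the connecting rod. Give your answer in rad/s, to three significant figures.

ω = 640.6 rad/s (converted from 101.96 rev/s).
The rod makes angle φ with the slider axis where L sinφ = r sinθ; differentiating, L cosφ·φ̇ = r ω cosθ.
L cosφ = √(L² − r² sin²θ) = 0.11924 m.
|ω_rod| = r ω |cosθ| / √(L² − r² sin²θ) = 0.0403·640.6·0.49090/0.11924 = 106.29 rad/s.

106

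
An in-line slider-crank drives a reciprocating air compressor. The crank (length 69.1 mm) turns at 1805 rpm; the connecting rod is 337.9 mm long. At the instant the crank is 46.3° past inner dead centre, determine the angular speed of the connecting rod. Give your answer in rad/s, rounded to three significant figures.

ω = 189 rad/s (converted from 1805 rpm).
The rod makes angle φ with the slider axis where L sinφ = r sinθ; differentiating, L cosφ·φ̇ = r ω cosθ.
L cosφ = √(L² − r² sin²θ) = 0.33419 m.
|ω_rod| = r ω |cosθ| / √(L² − r² sin²θ) = 0.0691·189·0.69088/0.33419 = 27.002 rad/s.

27.0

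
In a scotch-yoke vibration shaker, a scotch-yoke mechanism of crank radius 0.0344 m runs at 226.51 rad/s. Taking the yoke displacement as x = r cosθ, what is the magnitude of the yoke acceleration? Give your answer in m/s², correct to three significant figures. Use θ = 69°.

ω = 226.5 rad/s
x = r cosθ ⇒ ẍ = −rω² cosθ (ω constant).
|a| = rω²|cosθ| = 0.0344·(226.5)²·|cos 69°| = 632.5 m/s².

633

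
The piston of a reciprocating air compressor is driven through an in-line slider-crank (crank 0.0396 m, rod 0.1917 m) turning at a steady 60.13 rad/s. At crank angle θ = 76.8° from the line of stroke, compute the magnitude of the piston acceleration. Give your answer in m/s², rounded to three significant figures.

5.72

ω = 60.13 rad/s
x(θ) = r cosθ + √(L² − r² sin²θ); with ω constant, a = ω²·d²x/dθ².
d²x/dθ² = −r cosθ − r²(cos2θ)/√u − r⁴ sin²2θ/(4u^{3/2}),  u = L² − r² sin²θ = 0.0352625 m².
Substituting r = 0.0396 m, L = 0.1917 m, θ = 76.8°: d²x/dθ² = -0.001581 m.
a = ω²·d²x/dθ² = (60.13)²·(-0.001581) = -5.7164 m/s²;  |a| = 5.7164 m/s².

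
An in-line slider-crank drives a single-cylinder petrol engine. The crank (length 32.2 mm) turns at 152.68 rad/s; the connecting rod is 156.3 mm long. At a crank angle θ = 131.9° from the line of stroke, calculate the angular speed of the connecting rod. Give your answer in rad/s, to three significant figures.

ω = 152.7 rad/s
The rod makes angle φ with the slider axis where L sinφ = r sinθ; differentiating, L cosφ·φ̇ = r ω cosθ.
L cosφ = √(L² − r² sin²θ) = 0.15445 m.
|ω_rod| = r ω |cosθ| / √(L² − r² sin²θ) = 0.0322·152.7·0.66783/0.15445 = 21.258 rad/s.

21.3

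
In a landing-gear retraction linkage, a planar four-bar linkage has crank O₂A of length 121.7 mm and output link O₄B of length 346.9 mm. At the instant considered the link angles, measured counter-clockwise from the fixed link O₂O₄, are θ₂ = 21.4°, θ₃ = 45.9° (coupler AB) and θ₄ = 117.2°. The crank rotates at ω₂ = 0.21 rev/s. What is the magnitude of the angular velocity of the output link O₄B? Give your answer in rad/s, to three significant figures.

0.203

ω₂ = 1.319 rad/s (from 0.21 rev/s).
Differentiating the loop-closure r₂e^{iθ₂}+r₃e^{iθ₃}=r₁+r₄e^{iθ₄} gives r₂ω₂e^{iθ₂}+r₃ω₃e^{iθ₃}=r₄ω₄e^{iθ₄}.
Eliminating the other unknown: ω₄ = r₂ω₂ sin(θ₂−θ₃) / [r₄ sin(θ₄−θ₃)].
Numerator sine = -0.41469; denominator sine = +0.94721.
Result = 0.1217·1.319·(-0.41469) / (0.3469·(+0.94721)) = -0.20266 rad/s; magnitude 0.20266 rad/s.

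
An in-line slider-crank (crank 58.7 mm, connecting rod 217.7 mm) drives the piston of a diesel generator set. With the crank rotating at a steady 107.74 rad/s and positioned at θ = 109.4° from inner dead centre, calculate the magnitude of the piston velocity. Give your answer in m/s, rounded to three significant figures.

5.41

ω = 107.7 rad/s
For an in-line slider-crank, x = r cosθ + √(L² − r² sin²θ), so v = −rω sinθ·[1 + r cosθ/√(L² − r² sin²θ)].
With r = 0.0587 m, L = 0.2177 m, θ = 109.4°: √(L² − r² sin²θ) = 0.21054 m.
v = −0.0587·107.7·0.94322·[1 + 0.0587·-0.33216/0.21054] = -5.4128 m/s.
|v| = 5.4128 m/s.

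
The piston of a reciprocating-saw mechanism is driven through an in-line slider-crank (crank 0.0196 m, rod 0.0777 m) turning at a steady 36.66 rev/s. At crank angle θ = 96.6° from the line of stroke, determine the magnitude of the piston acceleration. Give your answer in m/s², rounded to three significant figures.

ω = 2π·36.7 = 230.3 rad/s
x(θ) = r cosθ + √(L² − r² sin²θ); with ω constant, a = ω²·d²x/dθ².
d²x/dθ² = −r cosθ − r²(cos2θ)/√u − r⁴ sin²2θ/(4u^{3/2}),  u = L² − r² sin²θ = 0.0056582 m².
Substituting r = 0.0196 m, L = 0.0777 m, θ = 96.6°: d²x/dθ² = +0.0072204 m.
a = ω²·d²x/dθ² = (230.3)²·(+0.0072204) = +383.09 m/s²;  |a| = 383.09 m/s².

383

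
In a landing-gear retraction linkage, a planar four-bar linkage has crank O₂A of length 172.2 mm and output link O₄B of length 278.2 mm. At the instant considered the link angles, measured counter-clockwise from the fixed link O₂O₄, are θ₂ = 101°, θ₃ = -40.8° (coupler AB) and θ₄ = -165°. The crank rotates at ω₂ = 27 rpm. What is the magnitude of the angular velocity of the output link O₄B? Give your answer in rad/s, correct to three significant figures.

1.31

ω₂ = 2.827 rad/s (from 27 rpm).
Differentiating the loop-closure r₂e^{iθ₂}+r₃e^{iθ₃}=r₁+r₄e^{iθ₄} gives r₂ω₂e^{iθ₂}+r₃ω₃e^{iθ₃}=r₄ω₄e^{iθ₄}.
Eliminating the other unknown: ω₄ = r₂ω₂ sin(θ₂−θ₃) / [r₄ sin(θ₄−θ₃)].
Numerator sine = +0.61841; denominator sine = -0.82708.
Result = 0.1722·2.827·(+0.61841) / (0.2782·(-0.82708)) = -1.3086 rad/s; magnitude 1.3086 rad/s.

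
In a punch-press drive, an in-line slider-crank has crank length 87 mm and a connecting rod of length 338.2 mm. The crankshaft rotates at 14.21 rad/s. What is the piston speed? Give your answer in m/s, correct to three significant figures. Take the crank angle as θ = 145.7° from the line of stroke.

0.547

ω = 14.21 rad/s
For an in-line slider-crank, x = r cosθ + √(L² − r² sin²θ), so v = −rω sinθ·[1 + r cosθ/√(L² − r² sin²θ)].
With r = 0.087 m, L = 0.3382 m, θ = 145.7°: √(L² − r² sin²θ) = 0.33463 m.
v = −0.087·14.21·0.56353·[1 + 0.087·-0.82610/0.33463] = -0.54704 m/s.
|v| = 0.54704 m/s.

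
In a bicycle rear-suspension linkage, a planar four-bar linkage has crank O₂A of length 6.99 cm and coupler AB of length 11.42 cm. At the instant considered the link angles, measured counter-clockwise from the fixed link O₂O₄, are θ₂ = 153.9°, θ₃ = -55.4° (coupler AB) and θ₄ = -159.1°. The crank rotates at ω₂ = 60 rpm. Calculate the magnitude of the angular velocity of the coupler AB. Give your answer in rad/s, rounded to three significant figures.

2.90

ω₂ = 6.283 rad/s (from 60 rpm).
Differentiating the loop-closure r₂e^{iθ₂}+r₃e^{iθ₃}=r₁+r₄e^{iθ₄} gives r₂ω₂e^{iθ₂}+r₃ω₃e^{iθ₃}=r₄ω₄e^{iθ₄}.
Eliminating the other unknown: ω₃ = r₂ω₂ sin(θ₄−θ₂) / [r₃ sin(θ₃−θ₄)].
Numerator sine = +0.73135; denominator sine = +0.97155.
Result = 0.0699·6.283·(+0.73135) / (0.1142·(+0.97155)) = +2.895 rad/s; magnitude 2.895 rad/s.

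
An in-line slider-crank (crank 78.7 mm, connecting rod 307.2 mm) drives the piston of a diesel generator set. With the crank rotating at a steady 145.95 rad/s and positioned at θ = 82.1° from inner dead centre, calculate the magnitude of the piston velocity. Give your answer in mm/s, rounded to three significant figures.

ω = 145.9 rad/s
For an in-line slider-crank, x = r cosθ + √(L² − r² sin²θ), so v = −rω sinθ·[1 + r cosθ/√(L² − r² sin²θ)].
With r = 0.0787 m, L = 0.3072 m, θ = 82.1°: √(L² − r² sin²θ) = 0.29715 m.
v = −0.0787·145.9·0.99051·[1 + 0.0787·0.13744/0.29715] = -11.791 m/s.
|v| = 11.791 m/s = 11791 mm/s.

11800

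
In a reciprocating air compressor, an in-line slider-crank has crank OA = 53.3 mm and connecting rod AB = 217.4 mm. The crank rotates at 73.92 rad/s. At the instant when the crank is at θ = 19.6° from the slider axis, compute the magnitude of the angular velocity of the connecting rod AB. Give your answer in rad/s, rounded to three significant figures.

17.1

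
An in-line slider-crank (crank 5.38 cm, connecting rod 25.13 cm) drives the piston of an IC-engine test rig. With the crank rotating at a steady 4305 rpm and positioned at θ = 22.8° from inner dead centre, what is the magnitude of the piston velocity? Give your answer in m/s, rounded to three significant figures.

11.3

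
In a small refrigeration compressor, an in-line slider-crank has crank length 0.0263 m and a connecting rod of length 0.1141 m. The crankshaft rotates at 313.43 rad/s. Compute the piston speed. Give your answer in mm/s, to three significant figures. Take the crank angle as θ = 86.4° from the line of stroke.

8350

ω = 313.4 rad/s
For an in-line slider-crank, x = r cosθ + √(L² − r² sin²θ), so v = −rω sinθ·[1 + r cosθ/√(L² − r² sin²θ)].
With r = 0.0263 m, L = 0.1141 m, θ = 86.4°: √(L² − r² sin²θ) = 0.11104 m.
v = −0.0263·313.4·0.99803·[1 + 0.0263·0.06279/0.11104] = -8.3493 m/s.
|v| = 8.3493 m/s = 8349.3 mm/s.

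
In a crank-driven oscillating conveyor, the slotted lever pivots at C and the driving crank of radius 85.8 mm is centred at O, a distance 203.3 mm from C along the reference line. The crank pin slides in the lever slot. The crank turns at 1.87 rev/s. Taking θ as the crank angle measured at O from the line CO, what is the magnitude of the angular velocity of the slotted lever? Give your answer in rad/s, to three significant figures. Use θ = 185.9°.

8.39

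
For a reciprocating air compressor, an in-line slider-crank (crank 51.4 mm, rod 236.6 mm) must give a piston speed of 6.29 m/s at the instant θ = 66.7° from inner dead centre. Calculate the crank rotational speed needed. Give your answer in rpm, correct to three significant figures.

1170

For an in-line slider-crank, |v_piston| = rω|sinθ|·[1 + r cosθ/√(L² − r² sin²θ)].
With r = 0.0514 m, L = 0.2366 m, θ = 66.7°: the bracketed kinematic factor |dx/dθ| = 0.051348 m.
ω = v/|dx/dθ| = 6.29/0.051348 = 122.5 rad/s.
N = 60ω/(2π) = 1169.8 rpm.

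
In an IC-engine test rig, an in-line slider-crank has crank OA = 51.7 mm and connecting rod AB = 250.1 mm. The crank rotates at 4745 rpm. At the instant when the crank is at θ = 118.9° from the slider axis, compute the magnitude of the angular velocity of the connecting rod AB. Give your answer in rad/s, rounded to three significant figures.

ω = 496.9 rad/s (converted from 4745 rpm).
The rod makes angle φ with the slider axis where L sinφ = r sinθ; differentiating, L cosφ·φ̇ = r ω cosθ.
L cosφ = √(L² − r² sin²θ) = 0.24597 m.
|ω_rod| = r ω |cosθ| / √(L² − r² sin²θ) = 0.0517·496.9·0.48328/0.24597 = 50.475 rad/s.

50.5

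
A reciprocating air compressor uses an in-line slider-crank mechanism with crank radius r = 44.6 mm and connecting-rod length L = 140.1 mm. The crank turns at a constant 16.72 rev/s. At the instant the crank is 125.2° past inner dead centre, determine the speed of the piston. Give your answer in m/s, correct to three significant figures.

3.10

ω = 2π·16.7 = 105.1 rad/s
For an in-line slider-crank, x = r cosθ + √(L² − r² sin²θ), so v = −rω sinθ·[1 + r cosθ/√(L² − r² sin²θ)].
With r = 0.0446 m, L = 0.1401 m, θ = 125.2°: √(L² − r² sin²θ) = 0.13528 m.
v = −0.0446·105.1·0.81714·[1 + 0.0446·-0.57643/0.13528] = -3.1011 m/s.
|v| = 3.1011 m/s.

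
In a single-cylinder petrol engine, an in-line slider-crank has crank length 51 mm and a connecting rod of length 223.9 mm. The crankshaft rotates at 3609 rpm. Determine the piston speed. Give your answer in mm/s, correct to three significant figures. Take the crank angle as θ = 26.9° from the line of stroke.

10500

ω = 2π·3609/60 = 377.9 rad/s
For an in-line slider-crank, x = r cosθ + √(L² − r² sin²θ), so v = −rω sinθ·[1 + r cosθ/√(L² − r² sin²θ)].
With r = 0.051 m, L = 0.2239 m, θ = 26.9°: √(L² − r² sin²θ) = 0.22271 m.
v = −0.051·377.9·0.45243·[1 + 0.051·0.89180/0.22271] = -10.501 m/s.
|v| = 10.501 m/s = 10501 mm/s.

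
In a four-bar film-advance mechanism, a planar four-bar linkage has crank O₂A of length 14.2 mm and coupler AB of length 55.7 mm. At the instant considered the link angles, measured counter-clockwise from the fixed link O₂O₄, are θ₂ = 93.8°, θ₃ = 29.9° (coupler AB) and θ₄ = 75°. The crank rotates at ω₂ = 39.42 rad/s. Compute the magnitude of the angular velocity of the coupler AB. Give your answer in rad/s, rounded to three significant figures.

ω₂ = 39.42 rad/s
Differentiating the loop-closure r₂e^{iθ₂}+r₃e^{iθ₃}=r₁+r₄e^{iθ₄} gives r₂ω₂e^{iθ₂}+r₃ω₃e^{iθ₃}=r₄ω₄e^{iθ₄}.
Eliminating the other unknown: ω₃ = r₂ω₂ sin(θ₄−θ₂) / [r₃ sin(θ₃−θ₄)].
Numerator sine = -0.32227; denominator sine = -0.70834.
Result = 0.0142·39.42·(-0.32227) / (0.0557·(-0.70834)) = +4.5722 rad/s; magnitude 4.5722 rad/s.

4.57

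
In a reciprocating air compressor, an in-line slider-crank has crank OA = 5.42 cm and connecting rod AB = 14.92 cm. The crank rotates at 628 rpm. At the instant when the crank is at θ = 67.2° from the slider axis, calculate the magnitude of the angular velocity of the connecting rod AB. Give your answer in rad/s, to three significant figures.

ω = 65.76 rad/s (converted from 628 rpm).
The rod makes angle φ with the slider axis where L sinφ = r sinθ; differentiating, L cosφ·φ̇ = r ω cosθ.
L cosφ = √(L² − r² sin²θ) = 0.14058 m.
|ω_rod| = r ω |cosθ| / √(L² − r² sin²θ) = 0.0542·65.76·0.38752/0.14058 = 9.8251 rad/s.

9.83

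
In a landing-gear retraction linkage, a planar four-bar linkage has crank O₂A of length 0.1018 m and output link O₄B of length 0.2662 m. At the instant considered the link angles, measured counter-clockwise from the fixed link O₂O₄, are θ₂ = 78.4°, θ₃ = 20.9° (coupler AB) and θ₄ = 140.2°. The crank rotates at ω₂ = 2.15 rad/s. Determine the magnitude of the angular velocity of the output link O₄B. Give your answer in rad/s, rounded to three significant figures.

ω₂ = 2.15 rad/s
Differentiating the loop-closure r₂e^{iθ₂}+r₃e^{iθ₃}=r₁+r₄e^{iθ₄} gives r₂ω₂e^{iθ₂}+r₃ω₃e^{iθ₃}=r₄ω₄e^{iθ₄}.
Eliminating the other unknown: ω₄ = r₂ω₂ sin(θ₂−θ₃) / [r₄ sin(θ₄−θ₃)].
Numerator sine = +0.84339; denominator sine = +0.87207.
Result = 0.1018·2.15·(+0.84339) / (0.2662·(+0.87207)) = +0.79516 rad/s; magnitude 0.79516 rad/s.

0.795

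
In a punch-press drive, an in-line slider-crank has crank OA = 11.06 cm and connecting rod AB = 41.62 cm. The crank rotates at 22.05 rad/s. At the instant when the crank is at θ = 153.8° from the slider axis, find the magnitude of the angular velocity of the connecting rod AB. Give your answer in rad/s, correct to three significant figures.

5.29

ω = 22.05 rad/s
The rod makes angle φ with the slider axis where L sinφ = r sinθ; differentiating, L cosφ·φ̇ = r ω cosθ.
L cosφ = √(L² − r² sin²θ) = 0.41333 m.
|ω_rod| = r ω |cosθ| / √(L² − r² sin²θ) = 0.1106·22.05·0.89726/0.41333 = 5.2941 rad/s.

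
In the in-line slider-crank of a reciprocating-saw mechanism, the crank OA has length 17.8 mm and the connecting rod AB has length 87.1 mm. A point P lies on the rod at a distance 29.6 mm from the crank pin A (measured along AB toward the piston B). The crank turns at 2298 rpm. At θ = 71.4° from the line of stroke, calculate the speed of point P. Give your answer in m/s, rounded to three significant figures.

ω = 240.6 rad/s.  Crank-pin speed |V_A| = rω = 4.2835 m/s, perpendicular to OA.
Rod angle: sinφ = −(r/L) sinθ ⇒ φ = -11.168°; ω_rod = −rω cosθ/√(L²−r²sin²θ) = -15.989 rad/s.
V_P = V_A + ω_rod × AP, with AP = 0.0296 m along the rod.
Components: V_Px = −rω sinθ − a·ω_rod·sinφ = -4.1514 m/s;  V_Py = rω cosθ + a·ω_rod·cosφ = +0.90195 m/s.
|V_P| = √(V_Px² + V_Py²) = 4.2483 m/s.

4.25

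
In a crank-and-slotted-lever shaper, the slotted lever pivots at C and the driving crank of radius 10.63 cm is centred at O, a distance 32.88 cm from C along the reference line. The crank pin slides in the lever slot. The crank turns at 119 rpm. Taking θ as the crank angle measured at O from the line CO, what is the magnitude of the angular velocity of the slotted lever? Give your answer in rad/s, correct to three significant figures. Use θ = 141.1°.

3.05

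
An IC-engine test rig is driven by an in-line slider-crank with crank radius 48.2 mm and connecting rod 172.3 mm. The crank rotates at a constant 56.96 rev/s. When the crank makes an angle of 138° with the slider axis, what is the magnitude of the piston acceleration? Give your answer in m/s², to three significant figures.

ω = 2π·57 = 357.9 rad/s
x(θ) = r cosθ + √(L² − r² sin²θ); with ω constant, a = ω²·d²x/dθ².
d²x/dθ² = −r cosθ − r²(cos2θ)/√u − r⁴ sin²2θ/(4u^{3/2}),  u = L² − r² sin²θ = 0.0286471 m².
Substituting r = 0.0482 m, L = 0.1723 m, θ = 138°: d²x/dθ² = +0.03411 m.
a = ω²·d²x/dθ² = (357.9)²·(+0.03411) = +4368.9 m/s²;  |a| = 4368.9 m/s².

4370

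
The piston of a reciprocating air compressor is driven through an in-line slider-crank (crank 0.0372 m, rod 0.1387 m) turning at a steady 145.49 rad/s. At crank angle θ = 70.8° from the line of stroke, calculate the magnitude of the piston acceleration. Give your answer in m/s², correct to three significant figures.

ω = 145.5 rad/s
x(θ) = r cosθ + √(L² − r² sin²θ); with ω constant, a = ω²·d²x/dθ².
d²x/dθ² = −r cosθ − r²(cos2θ)/√u − r⁴ sin²2θ/(4u^{3/2}),  u = L² − r² sin²θ = 0.0180035 m².
Substituting r = 0.0372 m, L = 0.1387 m, θ = 70.8°: d²x/dθ² = -0.0042277 m.
a = ω²·d²x/dθ² = (145.5)²·(-0.0042277) = -89.488 m/s²;  |a| = 89.488 m/s².

89.5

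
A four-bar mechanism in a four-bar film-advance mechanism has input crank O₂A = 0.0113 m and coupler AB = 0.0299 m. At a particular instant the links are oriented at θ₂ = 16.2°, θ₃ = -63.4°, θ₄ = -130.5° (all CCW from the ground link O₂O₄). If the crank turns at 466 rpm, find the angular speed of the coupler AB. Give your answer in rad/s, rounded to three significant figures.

ω₂ = 48.8 rad/s (from 466 rpm).
Differentiating the loop-closure r₂e^{iθ₂}+r₃e^{iθ₃}=r₁+r₄e^{iθ₄} gives r₂ω₂e^{iθ₂}+r₃ω₃e^{iθ₃}=r₄ω₄e^{iθ₄}.
Eliminating the other unknown: ω₃ = r₂ω₂ sin(θ₄−θ₂) / [r₃ sin(θ₃−θ₄)].
Numerator sine = -0.54902; denominator sine = +0.92119.
Result = 0.0113·48.8·(-0.54902) / (0.0299·(+0.92119)) = -10.992 rad/s; magnitude 10.992 rad/s.

11.0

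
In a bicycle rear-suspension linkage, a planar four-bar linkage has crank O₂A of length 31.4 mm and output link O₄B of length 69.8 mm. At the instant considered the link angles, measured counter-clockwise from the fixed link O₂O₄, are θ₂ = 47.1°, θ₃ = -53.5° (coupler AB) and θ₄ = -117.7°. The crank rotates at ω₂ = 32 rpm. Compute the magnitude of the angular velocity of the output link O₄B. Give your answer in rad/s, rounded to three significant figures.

1.65

ω₂ = 3.351 rad/s (from 32 rpm).
Differentiating the loop-closure r₂e^{iθ₂}+r₃e^{iθ₃}=r₁+r₄e^{iθ₄} gives r₂ω₂e^{iθ₂}+r₃ω₃e^{iθ₃}=r₄ω₄e^{iθ₄}.
Eliminating the other unknown: ω₄ = r₂ω₂ sin(θ₂−θ₃) / [r₄ sin(θ₄−θ₃)].
Numerator sine = +0.98294; denominator sine = -0.90032.
Result = 0.0314·3.351·(+0.98294) / (0.0698·(-0.90032)) = -1.6458 rad/s; magnitude 1.6458 rad/s.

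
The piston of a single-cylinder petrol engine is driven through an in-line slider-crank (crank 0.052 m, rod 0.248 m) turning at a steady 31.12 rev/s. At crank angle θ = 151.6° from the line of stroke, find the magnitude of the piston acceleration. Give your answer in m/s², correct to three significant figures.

1520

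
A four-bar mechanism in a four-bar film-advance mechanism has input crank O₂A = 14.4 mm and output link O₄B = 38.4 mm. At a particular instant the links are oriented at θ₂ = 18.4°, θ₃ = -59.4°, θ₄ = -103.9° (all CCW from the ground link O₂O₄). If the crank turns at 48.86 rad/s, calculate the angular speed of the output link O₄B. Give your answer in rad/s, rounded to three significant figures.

25.6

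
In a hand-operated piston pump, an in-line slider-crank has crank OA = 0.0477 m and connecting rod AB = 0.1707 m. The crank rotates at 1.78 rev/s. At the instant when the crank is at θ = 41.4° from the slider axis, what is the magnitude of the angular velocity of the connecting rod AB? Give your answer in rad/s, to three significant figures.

ω = 11.18 rad/s (converted from 1.78 rev/s).
The rod makes angle φ with the slider axis where L sinφ = r sinθ; differentiating, L cosφ·φ̇ = r ω cosθ.
L cosφ = √(L² − r² sin²θ) = 0.16776 m.
|ω_rod| = r ω |cosθ| / √(L² − r² sin²θ) = 0.0477·11.18·0.75011/0.16776 = 2.3854 rad/s.

2.39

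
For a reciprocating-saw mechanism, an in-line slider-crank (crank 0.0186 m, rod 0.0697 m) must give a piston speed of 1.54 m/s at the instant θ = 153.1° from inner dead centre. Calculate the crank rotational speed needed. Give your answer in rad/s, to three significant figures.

241

For an in-line slider-crank, |v_piston| = rω|sinθ|·[1 + r cosθ/√(L² − r² sin²θ)].
With r = 0.0186 m, L = 0.0697 m, θ = 153.1°: the bracketed kinematic factor |dx/dθ| = 0.0063978 m.
ω = v/|dx/dθ| = 1.54/0.0063978 = 240.71 rad/s.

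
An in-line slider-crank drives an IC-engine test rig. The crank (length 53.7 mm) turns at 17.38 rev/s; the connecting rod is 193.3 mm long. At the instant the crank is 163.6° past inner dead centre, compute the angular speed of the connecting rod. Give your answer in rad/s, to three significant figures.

ω = 109.2 rad/s (converted from 17.38 rev/s).
The rod makes angle φ with the slider axis where L sinφ = r sinθ; differentiating, L cosφ·φ̇ = r ω cosθ.
L cosφ = √(L² − r² sin²θ) = 0.1927 m.
|ω_rod| = r ω |cosθ| / √(L² − r² sin²θ) = 0.0537·109.2·0.95931/0.1927 = 29.193 rad/s.

29.2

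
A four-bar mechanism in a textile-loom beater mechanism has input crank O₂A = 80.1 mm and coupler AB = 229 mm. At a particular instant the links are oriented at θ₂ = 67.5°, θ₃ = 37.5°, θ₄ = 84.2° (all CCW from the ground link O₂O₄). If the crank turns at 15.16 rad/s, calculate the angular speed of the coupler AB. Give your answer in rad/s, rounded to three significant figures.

ω₂ = 15.16 rad/s
Differentiating the loop-closure r₂e^{iθ₂}+r₃e^{iθ₃}=r₁+r₄e^{iθ₄} gives r₂ω₂e^{iθ₂}+r₃ω₃e^{iθ₃}=r₄ω₄e^{iθ₄}.
Eliminating the other unknown: ω₃ = r₂ω₂ sin(θ₄−θ₂) / [r₃ sin(θ₃−θ₄)].
Numerator sine = +0.28736; denominator sine = -0.72777.
Result = 0.0801·15.16·(+0.28736) / (0.229·(-0.72777)) = -2.0938 rad/s; magnitude 2.0938 rad/s.

2.09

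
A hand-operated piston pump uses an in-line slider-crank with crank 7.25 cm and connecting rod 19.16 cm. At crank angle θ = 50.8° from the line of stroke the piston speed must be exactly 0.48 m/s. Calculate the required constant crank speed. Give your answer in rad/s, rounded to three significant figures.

For an in-line slider-crank, |v_piston| = rω|sinθ|·[1 + r cosθ/√(L² − r² sin²θ)].
With r = 0.0725 m, L = 0.1916 m, θ = 50.8°: the bracketed kinematic factor |dx/dθ| = 0.070238 m.
ω = v/|dx/dθ| = 0.48/0.070238 = 6.8339 rad/s.

6.83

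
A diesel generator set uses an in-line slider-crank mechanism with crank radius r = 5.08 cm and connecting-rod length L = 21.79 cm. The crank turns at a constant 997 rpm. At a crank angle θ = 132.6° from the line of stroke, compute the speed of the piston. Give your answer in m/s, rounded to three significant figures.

3.28

ω = 2π·997/60 = 104.4 rad/s
For an in-line slider-crank, x = r cosθ + √(L² − r² sin²θ), so v = −rω sinθ·[1 + r cosθ/√(L² − r² sin²θ)].
With r = 0.0508 m, L = 0.2179 m, θ = 132.6°: √(L² − r² sin²θ) = 0.21467 m.
v = −0.0508·104.4·0.73610·[1 + 0.0508·-0.67688/0.21467] = -3.2788 m/s.
|v| = 3.2788 m/s.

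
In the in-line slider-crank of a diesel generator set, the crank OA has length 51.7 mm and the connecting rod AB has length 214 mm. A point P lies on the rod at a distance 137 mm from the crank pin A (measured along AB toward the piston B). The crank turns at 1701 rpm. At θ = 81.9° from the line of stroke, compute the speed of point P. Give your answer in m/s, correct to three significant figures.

ω = 178.1 rad/s.  Crank-pin speed |V_A| = rω = 9.2092 m/s, perpendicular to OA.
Rod angle: sinφ = −(r/L) sinθ ⇒ φ = -13.838°; ω_rod = −rω cosθ/√(L²−r²sin²θ) = -6.2448 rad/s.
V_P = V_A + ω_rod × AP, with AP = 0.137 m along the rod.
Components: V_Px = −rω sinθ − a·ω_rod·sinφ = -9.322 m/s;  V_Py = rω cosθ + a·ω_rod·cosφ = +0.46689 m/s.
|V_P| = √(V_Px² + V_Py²) = 9.3337 m/s.

9.33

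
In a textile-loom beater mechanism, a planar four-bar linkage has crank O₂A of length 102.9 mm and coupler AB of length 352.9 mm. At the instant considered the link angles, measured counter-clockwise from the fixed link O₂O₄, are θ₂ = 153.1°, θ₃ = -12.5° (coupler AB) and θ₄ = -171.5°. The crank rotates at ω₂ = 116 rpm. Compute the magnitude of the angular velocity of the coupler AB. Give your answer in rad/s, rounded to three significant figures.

5.73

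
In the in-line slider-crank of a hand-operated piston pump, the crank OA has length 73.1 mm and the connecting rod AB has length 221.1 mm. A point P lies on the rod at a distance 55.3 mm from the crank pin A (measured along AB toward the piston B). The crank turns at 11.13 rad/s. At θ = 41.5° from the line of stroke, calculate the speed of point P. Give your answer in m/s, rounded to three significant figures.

0.733

ω = 11.13 rad/s.  Crank-pin speed |V_A| = rω = 0.8136 m/s, perpendicular to OA.
Rod angle: sinφ = −(r/L) sinθ ⇒ φ = -12.655°; ω_rod = −rω cosθ/√(L²−r²sin²θ) = -2.8246 rad/s.
V_P = V_A + ω_rod × AP, with AP = 0.0553 m along the rod.
Components: V_Px = −rω sinθ − a·ω_rod·sinφ = -0.57333 m/s;  V_Py = rω cosθ + a·ω_rod·cosφ = +0.45695 m/s.
|V_P| = √(V_Px² + V_Py²) = 0.73315 m/s.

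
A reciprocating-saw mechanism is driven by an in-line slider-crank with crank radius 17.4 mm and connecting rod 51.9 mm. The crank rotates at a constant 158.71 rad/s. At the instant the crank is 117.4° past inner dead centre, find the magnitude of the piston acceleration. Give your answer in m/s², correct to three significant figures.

ω = 158.7 rad/s
x(θ) = r cosθ + √(L² − r² sin²θ); with ω constant, a = ω²·d²x/dθ².
d²x/dθ² = −r cosθ − r²(cos2θ)/√u − r⁴ sin²2θ/(4u^{3/2}),  u = L² − r² sin²θ = 0.00245497 m².
Substituting r = 0.0174 m, L = 0.0519 m, θ = 117.4°: d²x/dθ² = +0.011404 m.
a = ω²·d²x/dθ² = (158.7)²·(+0.011404) = +287.25 m/s²;  |a| = 287.25 m/s².

287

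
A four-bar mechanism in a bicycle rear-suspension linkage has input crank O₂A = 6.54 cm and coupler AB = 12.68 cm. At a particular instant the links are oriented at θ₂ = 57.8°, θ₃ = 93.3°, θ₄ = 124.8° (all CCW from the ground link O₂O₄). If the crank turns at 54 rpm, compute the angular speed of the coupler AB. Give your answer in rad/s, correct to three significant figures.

ω₂ = 5.655 rad/s (from 54 rpm).
Differentiating the loop-closure r₂e^{iθ₂}+r₃e^{iθ₃}=r₁+r₄e^{iθ₄} gives r₂ω₂e^{iθ₂}+r₃ω₃e^{iθ₃}=r₄ω₄e^{iθ₄}.
Eliminating the other unknown: ω₃ = r₂ω₂ sin(θ₄−θ₂) / [r₃ sin(θ₃−θ₄)].
Numerator sine = +0.92050; denominator sine = -0.52250.
Result = 0.0654·5.655·(+0.92050) / (0.1268·(-0.52250)) = -5.1383 rad/s; magnitude 5.1383 rad/s.

5.14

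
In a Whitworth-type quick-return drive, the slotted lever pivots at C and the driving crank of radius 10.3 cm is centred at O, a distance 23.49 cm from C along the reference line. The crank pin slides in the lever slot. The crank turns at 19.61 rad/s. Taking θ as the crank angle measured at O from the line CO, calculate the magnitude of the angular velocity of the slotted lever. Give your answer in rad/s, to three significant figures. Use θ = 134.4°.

3.88

ω = 19.61 rad/s
Crank pin A relative to C: A = (d + r cosθ, r sinθ); lever angle φ = atan2(r sinθ, d + r cosθ).
Differentiating tanφ: φ̇ = rω(d cosθ + r)/(d² + r² + 2dr cosθ).
d² + r² + 2dr cosθ = |CA|² = 0.0319307 m²;  d cosθ + r = -0.061351 m.
|ω_lever| = |0.103·19.61·-0.061351| / 0.0319307 = 3.8809 rad/s.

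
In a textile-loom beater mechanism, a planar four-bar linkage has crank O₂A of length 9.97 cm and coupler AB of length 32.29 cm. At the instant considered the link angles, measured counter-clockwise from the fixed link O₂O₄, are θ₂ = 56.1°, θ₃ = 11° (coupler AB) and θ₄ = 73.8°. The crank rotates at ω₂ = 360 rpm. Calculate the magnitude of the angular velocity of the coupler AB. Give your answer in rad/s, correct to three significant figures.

3.98

ω₂ = 37.7 rad/s (from 360 rpm).
Differentiating the loop-closure r₂e^{iθ₂}+r₃e^{iθ₃}=r₁+r₄e^{iθ₄} gives r₂ω₂e^{iθ₂}+r₃ω₃e^{iθ₃}=r₄ω₄e^{iθ₄}.
Eliminating the other unknown: ω₃ = r₂ω₂ sin(θ₄−θ₂) / [r₃ sin(θ₃−θ₄)].
Numerator sine = +0.30403; denominator sine = -0.88942.
Result = 0.0997·37.7·(+0.30403) / (0.3229·(-0.88942)) = -3.979 rad/s; magnitude 3.979 rad/s.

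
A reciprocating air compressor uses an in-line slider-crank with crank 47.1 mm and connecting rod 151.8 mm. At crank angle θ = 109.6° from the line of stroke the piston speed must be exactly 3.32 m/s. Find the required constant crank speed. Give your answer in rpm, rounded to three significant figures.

802

For an in-line slider-crank, |v_piston| = rω|sinθ|·[1 + r cosθ/√(L² − r² sin²θ)].
With r = 0.0471 m, L = 0.1518 m, θ = 109.6°: the bracketed kinematic factor |dx/dθ| = 0.039542 m.
ω = v/|dx/dθ| = 3.32/0.039542 = 83.962 rad/s.
N = 60ω/(2π) = 801.78 rpm.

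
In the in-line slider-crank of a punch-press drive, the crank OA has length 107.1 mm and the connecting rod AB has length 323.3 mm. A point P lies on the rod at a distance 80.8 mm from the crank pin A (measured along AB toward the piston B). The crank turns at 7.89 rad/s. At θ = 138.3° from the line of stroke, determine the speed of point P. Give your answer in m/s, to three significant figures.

ω = 7.89 rad/s.  Crank-pin speed |V_A| = rω = 0.84502 m/s, perpendicular to OA.
Rod angle: sinφ = −(r/L) sinθ ⇒ φ = -12.731°; ω_rod = −rω cosθ/√(L²−r²sin²θ) = +2.0007 rad/s.
V_P = V_A + ω_rod × AP, with AP = 0.0808 m along the rod.
Components: V_Px = −rω sinθ − a·ω_rod·sinφ = -0.52651 m/s;  V_Py = rω cosθ + a·ω_rod·cosφ = -0.47324 m/s.
|V_P| = √(V_Px² + V_Py²) = 0.70793 m/s.

0.708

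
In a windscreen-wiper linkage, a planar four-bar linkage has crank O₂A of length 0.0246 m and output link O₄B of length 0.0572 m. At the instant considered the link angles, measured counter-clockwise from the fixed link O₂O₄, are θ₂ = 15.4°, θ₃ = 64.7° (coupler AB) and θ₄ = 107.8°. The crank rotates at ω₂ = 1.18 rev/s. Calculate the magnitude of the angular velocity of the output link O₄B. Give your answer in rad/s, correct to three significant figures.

ω₂ = 7.414 rad/s (from 1.18 rev/s).
Differentiating the loop-closure r₂e^{iθ₂}+r₃e^{iθ₃}=r₁+r₄e^{iθ₄} gives r₂ω₂e^{iθ₂}+r₃ω₃e^{iθ₃}=r₄ω₄e^{iθ₄}.
Eliminating the other unknown: ω₄ = r₂ω₂ sin(θ₂−θ₃) / [r₄ sin(θ₄−θ₃)].
Numerator sine = -0.75813; denominator sine = +0.68327.
Result = 0.0246·7.414·(-0.75813) / (0.0572·(+0.68327)) = -3.538 rad/s; magnitude 3.538 rad/s.

3.54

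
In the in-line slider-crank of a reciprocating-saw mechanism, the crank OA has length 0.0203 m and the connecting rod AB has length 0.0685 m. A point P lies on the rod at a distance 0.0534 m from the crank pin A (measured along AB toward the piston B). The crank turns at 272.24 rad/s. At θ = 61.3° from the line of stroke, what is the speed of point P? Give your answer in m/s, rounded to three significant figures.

5.44

ω = 272.2 rad/s.  Crank-pin speed |V_A| = rω = 5.5265 m/s, perpendicular to OA.
Rod angle: sinφ = −(r/L) sinθ ⇒ φ = -15.067°; ω_rod = −rω cosθ/√(L²−r²sin²θ) = -40.123 rad/s.
V_P = V_A + ω_rod × AP, with AP = 0.0534 m along the rod.
Components: V_Px = −rω sinθ − a·ω_rod·sinφ = -5.4045 m/s;  V_Py = rω cosθ + a·ω_rod·cosφ = +0.58503 m/s.
|V_P| = √(V_Px² + V_Py²) = 5.436 m/s.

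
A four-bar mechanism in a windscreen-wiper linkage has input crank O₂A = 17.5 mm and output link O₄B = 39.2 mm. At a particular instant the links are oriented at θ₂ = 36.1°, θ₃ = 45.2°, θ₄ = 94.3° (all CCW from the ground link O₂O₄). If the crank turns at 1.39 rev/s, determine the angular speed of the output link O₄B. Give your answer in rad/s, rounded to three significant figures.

0.816

ω₂ = 8.734 rad/s (from 1.39 rev/s).
Differentiating the loop-closure r₂e^{iθ₂}+r₃e^{iθ₃}=r₁+r₄e^{iθ₄} gives r₂ω₂e^{iθ₂}+r₃ω₃e^{iθ₃}=r₄ω₄e^{iθ₄}.
Eliminating the other unknown: ω₄ = r₂ω₂ sin(θ₂−θ₃) / [r₄ sin(θ₄−θ₃)].
Numerator sine = -0.15816; denominator sine = +0.75585.
Result = 0.0175·8.734·(-0.15816) / (0.0392·(+0.75585)) = -0.81583 rad/s; magnitude 0.81583 rad/s.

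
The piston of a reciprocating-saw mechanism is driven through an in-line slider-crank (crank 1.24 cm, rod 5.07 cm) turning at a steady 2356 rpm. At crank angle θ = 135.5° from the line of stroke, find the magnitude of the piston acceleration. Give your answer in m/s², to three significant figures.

ω = 2π·2356/60 = 246.7 rad/s
x(θ) = r cosθ + √(L² − r² sin²θ); with ω constant, a = ω²·d²x/dθ².
d²x/dθ² = −r cosθ − r²(cos2θ)/√u − r⁴ sin²2θ/(4u^{3/2}),  u = L² − r² sin²θ = 0.00249495 m².
Substituting r = 0.0124 m, L = 0.0507 m, θ = 135.5°: d²x/dθ² = +0.0087432 m.
a = ω²·d²x/dθ² = (246.7)²·(+0.0087432) = +532.2 m/s²;  |a| = 532.2 m/s².

532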